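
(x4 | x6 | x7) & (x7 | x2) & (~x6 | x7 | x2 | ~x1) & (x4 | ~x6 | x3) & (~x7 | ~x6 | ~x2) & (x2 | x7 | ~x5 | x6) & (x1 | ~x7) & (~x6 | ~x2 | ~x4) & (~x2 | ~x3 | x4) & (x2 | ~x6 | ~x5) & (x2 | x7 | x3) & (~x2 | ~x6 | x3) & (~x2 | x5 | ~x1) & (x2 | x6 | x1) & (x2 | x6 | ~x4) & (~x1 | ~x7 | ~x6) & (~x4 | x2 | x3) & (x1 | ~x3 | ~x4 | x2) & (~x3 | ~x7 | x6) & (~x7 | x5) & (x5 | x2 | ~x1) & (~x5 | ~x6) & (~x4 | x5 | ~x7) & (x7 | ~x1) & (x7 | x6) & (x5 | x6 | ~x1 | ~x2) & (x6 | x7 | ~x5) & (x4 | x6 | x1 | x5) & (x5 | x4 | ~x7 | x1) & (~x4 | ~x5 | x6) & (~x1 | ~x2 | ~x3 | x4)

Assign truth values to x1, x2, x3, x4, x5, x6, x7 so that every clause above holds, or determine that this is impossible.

Case x7 = 1:
Unit clause (x1) forces x1 = 1.
Unit clause (~x6) forces x6 = 0.
Unit clause (~x3) forces x3 = 0.
Unit clause (x5) forces x5 = 1.
Unit clause (~x4) forces x4 = 0.
No clause remains; x2 is free.

x1 ↦ 1; x2 ↦ 1; x3 ↦ 0; x4 ↦ 0; x5 ↦ 1; x6 ↦ 0; x7 ↦ 1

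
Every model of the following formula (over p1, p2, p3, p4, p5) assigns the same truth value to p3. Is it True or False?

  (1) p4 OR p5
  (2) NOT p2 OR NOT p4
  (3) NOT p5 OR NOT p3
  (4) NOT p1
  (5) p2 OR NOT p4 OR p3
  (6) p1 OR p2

Suppose p3 = true.
The clause (NOT p5) is unit, so p5 = false.
The clause (p4) is unit, so p4 = true.
The clause (NOT p2) is unit, so p2 = false.
The clause (NOT p1) is unit, so p1 = false.
But (p1) is also a unit clause — contradiction.
So every satisfying assignment has p3 = False.

False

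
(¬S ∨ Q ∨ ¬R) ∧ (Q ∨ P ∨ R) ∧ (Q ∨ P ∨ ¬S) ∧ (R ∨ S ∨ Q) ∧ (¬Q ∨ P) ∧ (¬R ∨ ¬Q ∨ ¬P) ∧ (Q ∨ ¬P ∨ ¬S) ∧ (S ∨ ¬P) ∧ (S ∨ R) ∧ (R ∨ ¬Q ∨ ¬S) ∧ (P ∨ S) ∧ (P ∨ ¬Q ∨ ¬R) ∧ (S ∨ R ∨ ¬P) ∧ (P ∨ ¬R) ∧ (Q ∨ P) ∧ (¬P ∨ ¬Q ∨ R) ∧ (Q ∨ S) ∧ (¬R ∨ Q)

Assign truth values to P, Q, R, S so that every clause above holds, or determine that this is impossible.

Suppose Q = False.
From the singleton clause (P), P = True.
From the singleton clause (¬S), S = False.
But (S) is also a unit clause — contradiction.
Backtrack on Q: now try Q = True.
From the singleton clause (P), P = True.
From the singleton clause (¬R), R = False.
But (R) is also a unit clause — contradiction.
Neither Q = True nor Q = False works.

UNSATISFIABLE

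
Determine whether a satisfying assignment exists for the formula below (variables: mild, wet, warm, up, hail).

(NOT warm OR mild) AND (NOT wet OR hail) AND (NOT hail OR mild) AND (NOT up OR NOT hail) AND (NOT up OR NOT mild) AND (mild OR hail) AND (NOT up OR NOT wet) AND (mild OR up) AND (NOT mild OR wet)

Satisfiable

Try warm = false.
Try wet = true.
From the singleton clause (hail), hail = true.
From the singleton clause (mild), mild = true.
From the singleton clause (NOT up), up = false.
This assignment satisfies each clause.
A satisfying assignment: mild ↦ true; wet ↦ true; warm ↦ false; up ↦ false; hail ↦ true.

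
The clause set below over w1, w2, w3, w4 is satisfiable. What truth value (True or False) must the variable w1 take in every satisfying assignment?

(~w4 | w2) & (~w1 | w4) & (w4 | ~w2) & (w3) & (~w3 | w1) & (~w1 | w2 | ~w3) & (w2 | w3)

True

Suppose w1 = 0.
(w3) alone gives w3 = 1.
But (~w3) is also a unit clause — contradiction.
So every satisfying assignment has w1 = True.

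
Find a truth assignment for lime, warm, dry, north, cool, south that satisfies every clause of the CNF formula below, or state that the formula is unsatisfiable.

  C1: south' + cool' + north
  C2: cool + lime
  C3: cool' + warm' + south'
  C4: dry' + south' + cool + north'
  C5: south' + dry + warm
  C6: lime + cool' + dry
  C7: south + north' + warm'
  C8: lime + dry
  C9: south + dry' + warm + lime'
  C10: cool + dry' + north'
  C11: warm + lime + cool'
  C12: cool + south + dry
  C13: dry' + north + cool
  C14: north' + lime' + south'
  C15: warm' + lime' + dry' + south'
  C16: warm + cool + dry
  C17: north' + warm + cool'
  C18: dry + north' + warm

lime=1,  warm=1,  dry=0,  north=0,  cool=0,  south=1

Branch on cool: set cool = 0.
Unit clause (lime) forces lime = 1.
Branch on dry: set dry = 0.
Unit clause (south) forces south = 1.
Unit clause (warm) forces warm = 1.
Unit clause (north') forces north = 0.
This assignment satisfies each clause.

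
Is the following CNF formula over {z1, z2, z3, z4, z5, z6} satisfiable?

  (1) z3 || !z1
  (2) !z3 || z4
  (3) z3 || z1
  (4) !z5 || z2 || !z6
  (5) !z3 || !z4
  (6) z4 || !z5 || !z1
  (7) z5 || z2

Unsatisfiable

Branch on z3: set z3 = true.
(z4) alone gives z4 = true.
Now (!z4) is unsatisfied and unit — conflict.
That branch fails; take z3 = false instead.
(!z1) alone gives z1 = false.
Now (z1) is unsatisfied and unit — conflict.
Neither z3 = true nor z3 = false works.
No assignment satisfies every clause.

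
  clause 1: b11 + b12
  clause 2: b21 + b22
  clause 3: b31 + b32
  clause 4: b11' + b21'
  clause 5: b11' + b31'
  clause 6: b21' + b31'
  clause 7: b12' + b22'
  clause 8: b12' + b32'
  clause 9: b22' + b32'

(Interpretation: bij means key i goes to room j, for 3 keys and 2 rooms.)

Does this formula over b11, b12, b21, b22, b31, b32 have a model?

Branch on b11: set b11 = 1.
Unit clause (b21') forces b21 = 0.
Unit clause (b22) forces b22 = 1.
Unit clause (b31') forces b31 = 0.
Unit clause (b32) forces b32 = 1.
That conflicts with the unit clause (b32').
Backtrack on b11: now try b11 = 0.
Unit clause (b12) forces b12 = 1.
Unit clause (b22') forces b22 = 0.
Unit clause (b21) forces b21 = 1.
Unit clause (b31') forces b31 = 0.
Unit clause (b32) forces b32 = 1.
That conflicts with the unit clause (b32').
Neither b11 = 1 nor b11 = 0 works.
No assignment satisfies every clause.

No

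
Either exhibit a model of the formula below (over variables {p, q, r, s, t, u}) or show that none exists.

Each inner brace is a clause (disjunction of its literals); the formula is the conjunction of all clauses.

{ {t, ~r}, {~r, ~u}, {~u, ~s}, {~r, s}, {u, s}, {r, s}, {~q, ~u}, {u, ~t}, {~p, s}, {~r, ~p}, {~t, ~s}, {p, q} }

Try t = 0.
From the singleton clause (~r), r = 0.
From the singleton clause (s), s = 1.
From the singleton clause (~u), u = 0.
Try p = 1.
All clauses hold; q can take either value.

p=1,  q=1,  r=0,  s=1,  t=0,  u=0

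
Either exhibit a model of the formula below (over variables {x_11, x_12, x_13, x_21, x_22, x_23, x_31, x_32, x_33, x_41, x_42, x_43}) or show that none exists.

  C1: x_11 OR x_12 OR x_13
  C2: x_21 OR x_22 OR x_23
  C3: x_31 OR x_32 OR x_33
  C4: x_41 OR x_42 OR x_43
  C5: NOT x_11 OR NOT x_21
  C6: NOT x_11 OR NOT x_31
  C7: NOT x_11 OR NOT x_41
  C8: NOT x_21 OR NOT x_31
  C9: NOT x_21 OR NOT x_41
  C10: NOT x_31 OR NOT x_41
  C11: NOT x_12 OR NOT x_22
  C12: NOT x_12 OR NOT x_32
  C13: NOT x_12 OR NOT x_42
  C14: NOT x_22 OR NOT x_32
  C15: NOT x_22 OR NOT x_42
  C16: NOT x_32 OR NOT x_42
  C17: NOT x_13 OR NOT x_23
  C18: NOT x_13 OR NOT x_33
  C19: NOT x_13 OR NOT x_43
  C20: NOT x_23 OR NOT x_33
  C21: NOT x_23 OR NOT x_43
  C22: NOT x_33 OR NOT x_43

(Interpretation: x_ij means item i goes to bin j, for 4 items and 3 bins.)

UNSATISFIABLE

Suppose x_11 = false.
Suppose x_12 = true.
From the singleton clause (NOT x_22), x_22 = false.
From the singleton clause (NOT x_32), x_32 = false.
From the singleton clause (NOT x_42), x_42 = false.
Suppose x_21 = true.
From the singleton clause (NOT x_31), x_31 = false.
From the singleton clause (x_33), x_33 = true.
From the singleton clause (NOT x_41), x_41 = false.
From the singleton clause (x_43), x_43 = true.
But (NOT x_43) is also a unit clause — contradiction.
That branch fails; take x_21 = false instead.
From the singleton clause (x_23), x_23 = true.
From the singleton clause (NOT x_13), x_13 = false.
From the singleton clause (NOT x_33), x_33 = false.
From the singleton clause (x_31), x_31 = true.
From the singleton clause (NOT x_41), x_41 = false.
From the singleton clause (x_43), x_43 = true.
But (NOT x_43) is also a unit clause — contradiction.
Either choice for x_21 ends in contradiction.
That branch fails; take x_12 = false instead.
From the singleton clause (x_13), x_13 = true.
From the singleton clause (NOT x_23), x_23 = false.
From the singleton clause (NOT x_33), x_33 = false.
From the singleton clause (NOT x_43), x_43 = false.
Suppose x_21 = true.
From the singleton clause (NOT x_31), x_31 = false.
From the singleton clause (x_32), x_32 = true.
From the singleton clause (NOT x_41), x_41 = false.
From the singleton clause (x_42), x_42 = true.
But (NOT x_42) is also a unit clause — contradiction.
That branch fails; take x_21 = false instead.
From the singleton clause (x_22), x_22 = true.
From the singleton clause (NOT x_32), x_32 = false.
From the singleton clause (x_31), x_31 = true.
From the singleton clause (NOT x_41), x_41 = false.
From the singleton clause (x_42), x_42 = true.
But (NOT x_42) is also a unit clause — contradiction.
Either choice for x_21 ends in contradiction.
Either choice for x_12 ends in contradiction.
That branch fails; take x_11 = true instead.
From the singleton clause (NOT x_21), x_21 = false.
From the singleton clause (NOT x_31), x_31 = false.
From the singleton clause (NOT x_41), x_41 = false.
Suppose x_22 = true.
From the singleton clause (NOT x_12), x_12 = false.
From the singleton clause (NOT x_32), x_32 = false.
From the singleton clause (x_33), x_33 = true.
From the singleton clause (NOT x_42), x_42 = false.
From the singleton clause (x_43), x_43 = true.
But (NOT x_43) is also a unit clause — contradiction.
That branch fails; take x_22 = false instead.
From the singleton clause (x_23), x_23 = true.
From the singleton clause (NOT x_13), x_13 = false.
From the singleton clause (NOT x_33), x_33 = false.
From the singleton clause (x_32), x_32 = true.
From the singleton clause (NOT x_12), x_12 = false.
From the singleton clause (NOT x_42), x_42 = false.
From the singleton clause (x_43), x_43 = true.
But (NOT x_43) is also a unit clause — contradiction.
Either choice for x_22 ends in contradiction.
Either choice for x_11 ends in contradiction.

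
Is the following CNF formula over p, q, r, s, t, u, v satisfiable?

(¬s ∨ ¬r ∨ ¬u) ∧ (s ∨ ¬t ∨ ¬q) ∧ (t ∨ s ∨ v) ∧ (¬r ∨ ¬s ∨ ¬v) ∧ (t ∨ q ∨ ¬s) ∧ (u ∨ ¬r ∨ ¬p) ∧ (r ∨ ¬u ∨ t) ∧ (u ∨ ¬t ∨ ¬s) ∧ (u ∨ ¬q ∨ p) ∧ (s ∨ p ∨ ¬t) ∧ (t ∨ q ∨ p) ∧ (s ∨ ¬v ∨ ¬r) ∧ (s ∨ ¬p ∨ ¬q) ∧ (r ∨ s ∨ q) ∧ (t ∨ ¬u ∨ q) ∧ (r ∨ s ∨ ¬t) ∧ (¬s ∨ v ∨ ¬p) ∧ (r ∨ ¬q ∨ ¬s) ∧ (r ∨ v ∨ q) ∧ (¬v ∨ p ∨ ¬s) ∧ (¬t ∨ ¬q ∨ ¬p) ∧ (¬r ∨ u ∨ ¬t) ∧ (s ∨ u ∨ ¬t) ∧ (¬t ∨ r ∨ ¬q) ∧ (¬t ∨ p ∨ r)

Yes, satisfiable

Suppose s = False.
Suppose t = True.
(¬q) alone gives q = False.
(p) alone gives p = True.
(r) alone gives r = True.
(u) alone gives u = True.
(¬v) alone gives v = False.
All clauses are satisfied.
A satisfying assignment: p ↦ True,  q ↦ False,  r ↦ True,  s ↦ False,  t ↦ True,  u ↦ True,  v ↦ False.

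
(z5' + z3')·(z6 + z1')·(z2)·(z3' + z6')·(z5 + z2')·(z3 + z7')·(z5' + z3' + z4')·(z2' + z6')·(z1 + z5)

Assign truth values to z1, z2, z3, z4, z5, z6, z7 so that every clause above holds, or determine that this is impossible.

z1 ↦ 0, z2 ↦ 1, z3 ↦ 0, z4 ↦ 0, z5 ↦ 1, z6 ↦ 0, z7 ↦ 0

The clause (z2) is unit, so z2 = 1.
The clause (z5) is unit, so z5 = 1.
The clause (z3') is unit, so z3 = 0.
The clause (z7') is unit, so z7 = 0.
The clause (z6') is unit, so z6 = 0.
The clause (z1') is unit, so z1 = 0.
All clauses hold; z4 can take either value.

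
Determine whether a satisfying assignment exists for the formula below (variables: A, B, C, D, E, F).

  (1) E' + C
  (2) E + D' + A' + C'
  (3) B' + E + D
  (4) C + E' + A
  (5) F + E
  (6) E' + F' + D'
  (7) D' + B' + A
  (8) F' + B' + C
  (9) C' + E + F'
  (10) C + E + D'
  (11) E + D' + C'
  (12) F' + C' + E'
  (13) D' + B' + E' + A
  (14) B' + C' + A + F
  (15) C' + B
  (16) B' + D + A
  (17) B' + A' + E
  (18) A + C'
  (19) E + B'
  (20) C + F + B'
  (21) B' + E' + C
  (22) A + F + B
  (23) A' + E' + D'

Suppose E = 1.
(C) alone gives C = 1.
(F') alone gives F = 0.
(B) alone gives B = 1.
(A) alone gives A = 1.
(D') alone gives D = 0.
All clauses are satisfied.
A satisfying assignment: A: 1; B: 1; C: 1; D: 0; E: 1; F: 0.

Yes, satisfiable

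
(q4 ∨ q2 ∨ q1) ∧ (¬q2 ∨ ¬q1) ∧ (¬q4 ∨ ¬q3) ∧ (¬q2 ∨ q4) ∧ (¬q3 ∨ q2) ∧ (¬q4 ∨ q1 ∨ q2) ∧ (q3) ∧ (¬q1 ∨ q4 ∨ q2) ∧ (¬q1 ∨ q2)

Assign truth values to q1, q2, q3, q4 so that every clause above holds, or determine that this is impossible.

UNSATISFIABLE

Unit clause (q3) forces q3 = True.
Unit clause (¬q4) forces q4 = False.
Unit clause (¬q2) forces q2 = False.
Now (q2) is unsatisfied and unit — conflict.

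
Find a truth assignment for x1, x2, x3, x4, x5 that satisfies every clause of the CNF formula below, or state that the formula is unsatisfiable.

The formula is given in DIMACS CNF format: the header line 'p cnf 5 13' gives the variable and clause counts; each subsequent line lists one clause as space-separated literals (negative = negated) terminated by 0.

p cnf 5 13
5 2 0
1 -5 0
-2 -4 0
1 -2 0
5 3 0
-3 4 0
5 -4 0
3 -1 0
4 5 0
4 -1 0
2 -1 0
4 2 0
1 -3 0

UNSATISFIABLE

Case x5 = True:
Unit clause (x1) forces x1 = True.
Unit clause (x3) forces x3 = True.
Unit clause (x4) forces x4 = True.
Unit clause (¬x2) forces x2 = False.
But (x2) is also a unit clause — contradiction.
Backtrack on x5: now try x5 = False.
Unit clause (x2) forces x2 = True.
Unit clause (¬x4) forces x4 = False.
But (x4) is also a unit clause — contradiction.
Neither x5 = True nor x5 = False works.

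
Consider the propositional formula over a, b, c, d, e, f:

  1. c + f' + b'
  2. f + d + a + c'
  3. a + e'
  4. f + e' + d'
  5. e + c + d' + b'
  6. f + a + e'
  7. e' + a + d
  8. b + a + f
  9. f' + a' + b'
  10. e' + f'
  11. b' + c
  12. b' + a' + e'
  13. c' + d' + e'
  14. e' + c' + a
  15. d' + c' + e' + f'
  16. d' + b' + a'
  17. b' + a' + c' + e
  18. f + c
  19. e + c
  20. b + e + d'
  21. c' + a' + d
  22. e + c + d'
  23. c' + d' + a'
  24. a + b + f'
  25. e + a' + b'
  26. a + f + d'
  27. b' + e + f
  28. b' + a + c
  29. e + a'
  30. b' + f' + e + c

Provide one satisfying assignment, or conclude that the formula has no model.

Suppose a = 0.
(e') alone gives e = 0.
(c) alone gives c = 1.
Suppose f = 1.
(b) alone gives b = 1.
No clause remains; d is free.

a ↦ 0,  b ↦ 1,  c ↦ 1,  d ↦ 0,  e ↦ 0,  f ↦ 1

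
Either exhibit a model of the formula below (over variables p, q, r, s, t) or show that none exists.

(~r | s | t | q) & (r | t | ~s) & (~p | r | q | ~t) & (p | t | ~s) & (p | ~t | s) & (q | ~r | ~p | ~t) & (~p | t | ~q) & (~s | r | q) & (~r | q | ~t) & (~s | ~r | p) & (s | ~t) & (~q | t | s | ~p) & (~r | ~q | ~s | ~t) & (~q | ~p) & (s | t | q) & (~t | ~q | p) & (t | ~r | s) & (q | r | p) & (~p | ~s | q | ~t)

p ↦ 0; q ↦ 1; r ↦ 0; s ↦ 0; t ↦ 0

Suppose s = 0.
The clause (~t) is unit, so t = 0.
The clause (q) is unit, so q = 1.
The clause (~p) is unit, so p = 0.
The clause (~r) is unit, so r = 0.
This assignment satisfies each clause.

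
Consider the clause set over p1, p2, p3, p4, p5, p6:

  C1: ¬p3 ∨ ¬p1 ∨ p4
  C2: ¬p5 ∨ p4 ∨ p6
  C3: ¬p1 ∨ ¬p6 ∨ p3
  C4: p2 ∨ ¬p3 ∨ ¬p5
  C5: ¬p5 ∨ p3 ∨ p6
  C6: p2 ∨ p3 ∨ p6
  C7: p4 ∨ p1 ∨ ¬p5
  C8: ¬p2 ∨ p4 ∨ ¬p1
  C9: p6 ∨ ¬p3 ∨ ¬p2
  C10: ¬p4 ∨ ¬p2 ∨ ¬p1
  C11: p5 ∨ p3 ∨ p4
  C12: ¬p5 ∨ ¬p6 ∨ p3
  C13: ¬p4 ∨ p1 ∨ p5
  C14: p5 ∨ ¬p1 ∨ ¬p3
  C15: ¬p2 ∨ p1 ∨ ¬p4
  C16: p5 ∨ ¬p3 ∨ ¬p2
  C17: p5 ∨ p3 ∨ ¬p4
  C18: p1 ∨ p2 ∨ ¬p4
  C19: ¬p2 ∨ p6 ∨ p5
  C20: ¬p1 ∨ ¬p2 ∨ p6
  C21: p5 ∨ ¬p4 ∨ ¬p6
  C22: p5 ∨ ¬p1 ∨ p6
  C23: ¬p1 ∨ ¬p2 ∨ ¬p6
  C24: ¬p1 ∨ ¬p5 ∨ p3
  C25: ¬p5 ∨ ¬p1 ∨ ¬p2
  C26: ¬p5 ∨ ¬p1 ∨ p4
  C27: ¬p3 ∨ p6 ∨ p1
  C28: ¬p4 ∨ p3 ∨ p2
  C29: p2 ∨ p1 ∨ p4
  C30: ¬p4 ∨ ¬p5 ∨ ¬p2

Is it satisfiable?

No, unsatisfiable

Case p3 = False:
Case p1 = False:
Case p5 = False:
Unit clause (p4) forces p4 = True.
But (¬p4) is also a unit clause — contradiction.
Backtrack on p5: now try p5 = True.
Unit clause (p6) forces p6 = True.
But (¬p6) is also a unit clause — contradiction.
Either choice for p5 ends in contradiction.
Backtrack on p1: now try p1 = True.
Unit clause (¬p6) forces p6 = False.
Unit clause (¬p5) forces p5 = False.
But (p5) is also a unit clause — contradiction.
Either choice for p1 ends in contradiction.
Backtrack on p3: now try p3 = True.
Case p1 = False:
Unit clause (p6) forces p6 = True.
Case p2 = True:
Unit clause (¬p4) forces p4 = False.
Unit clause (¬p5) forces p5 = False.
But (p5) is also a unit clause — contradiction.
Backtrack on p2: now try p2 = False.
Unit clause (¬p5) forces p5 = False.
Unit clause (¬p4) forces p4 = False.
But (p4) is also a unit clause — contradiction.
Either choice for p2 ends in contradiction.
Backtrack on p1: now try p1 = True.
Unit clause (p4) forces p4 = True.
Unit clause (¬p2) forces p2 = False.
Unit clause (¬p5) forces p5 = False.
But (p5) is also a unit clause — contradiction.
Either choice for p1 ends in contradiction.
Either choice for p3 ends in contradiction.
No assignment satisfies every clause.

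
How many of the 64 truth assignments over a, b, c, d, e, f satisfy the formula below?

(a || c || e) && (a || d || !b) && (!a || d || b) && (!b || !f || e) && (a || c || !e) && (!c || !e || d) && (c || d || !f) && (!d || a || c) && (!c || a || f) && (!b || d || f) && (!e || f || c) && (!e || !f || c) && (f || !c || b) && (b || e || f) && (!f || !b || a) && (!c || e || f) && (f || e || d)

9

There are 2^6 = 64 truth assignments over (a, b, c, d, e, f).
Split on e. With e = true, the clauses containing e are satisfied and !e drops from the rest; 4 of the 2^5 = 32 assignments to the other variables satisfy what remains.
With e = false, by the same count on the reduced clause set, 5 assignments work.
Total: 4 + 5 = 9.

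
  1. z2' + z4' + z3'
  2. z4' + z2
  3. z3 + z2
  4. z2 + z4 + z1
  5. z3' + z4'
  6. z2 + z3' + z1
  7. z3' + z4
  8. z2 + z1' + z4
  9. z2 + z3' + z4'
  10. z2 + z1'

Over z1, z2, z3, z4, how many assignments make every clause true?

There are 2^4 = 16 truth assignments over (z1, z2, z3, z4).
Check each against the 10 clauses (columns in the order z1, z2, z3, z4):
  F F F F  ✗ fails (z3 + z2)
  F F F T  ✗ fails (z4' + z2)
  F F T F  ✗ fails (z2 + z4 + z1)
  F F T T  ✗ fails (z4' + z2)
  F T F F  ✓ satisfies all
  F T F T  ✓ satisfies all
  F T T F  ✗ fails (z3' + z4)
  F T T T  ✗ fails (z2' + z4' + z3')
  T F F F  ✗ fails (z3 + z2)
  T F F T  ✗ fails (z4' + z2)
  T F T F  ✗ fails (z3' + z4)
  T F T T  ✗ fails (z4' + z2)
  T T F F  ✓ satisfies all
  T T F T  ✓ satisfies all
  T T T F  ✗ fails (z3' + z4)
  T T T T  ✗ fails (z2' + z4' + z3')
4 of the 16 rows are models.

4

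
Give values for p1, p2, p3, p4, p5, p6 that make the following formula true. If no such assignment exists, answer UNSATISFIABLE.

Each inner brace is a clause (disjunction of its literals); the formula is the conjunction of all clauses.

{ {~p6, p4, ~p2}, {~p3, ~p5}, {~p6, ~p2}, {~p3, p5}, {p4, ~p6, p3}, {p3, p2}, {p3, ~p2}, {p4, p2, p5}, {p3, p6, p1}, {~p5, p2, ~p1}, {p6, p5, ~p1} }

UNSATISFIABLE

Branch on p3: set p3 = 0.
The clause (p2) is unit, so p2 = 1.
That conflicts with the unit clause (~p2).
So p3 must be the other value — set p3 = 1.
The clause (~p5) is unit, so p5 = 0.
That conflicts with the unit clause (p5).
Either choice for p3 ends in contradiction.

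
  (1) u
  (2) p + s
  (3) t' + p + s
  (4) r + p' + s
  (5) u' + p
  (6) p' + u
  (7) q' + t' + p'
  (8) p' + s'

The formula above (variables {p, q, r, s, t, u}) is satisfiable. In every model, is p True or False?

Suppose p = 0.
The clause (u) is unit, so u = 1.
But (u') is also a unit clause — contradiction.
So every satisfying assignment has p = True.

True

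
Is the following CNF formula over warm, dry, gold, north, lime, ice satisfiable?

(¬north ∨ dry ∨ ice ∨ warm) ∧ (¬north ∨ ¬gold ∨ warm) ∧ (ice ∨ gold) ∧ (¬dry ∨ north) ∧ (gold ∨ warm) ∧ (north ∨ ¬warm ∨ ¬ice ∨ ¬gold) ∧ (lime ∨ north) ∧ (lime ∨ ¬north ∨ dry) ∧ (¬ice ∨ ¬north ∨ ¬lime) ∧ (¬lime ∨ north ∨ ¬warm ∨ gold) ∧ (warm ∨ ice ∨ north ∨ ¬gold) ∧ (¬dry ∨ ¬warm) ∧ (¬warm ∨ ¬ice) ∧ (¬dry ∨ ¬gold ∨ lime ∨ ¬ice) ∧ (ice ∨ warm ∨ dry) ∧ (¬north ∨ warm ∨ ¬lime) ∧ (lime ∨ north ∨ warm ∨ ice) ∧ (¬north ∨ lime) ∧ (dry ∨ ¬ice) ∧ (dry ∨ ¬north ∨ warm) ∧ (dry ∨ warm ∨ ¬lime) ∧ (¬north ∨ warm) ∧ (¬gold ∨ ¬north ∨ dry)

Branch on ice: set ice = False.
(gold) alone gives gold = True.
Branch on north: set north = False.
(¬dry) alone gives dry = False.
(lime) alone gives lime = True.
(warm) alone gives warm = True.
Every clause now holds.
A satisfying assignment: warm=True,  dry=False,  gold=True,  north=False,  lime=True,  ice=False.

Yes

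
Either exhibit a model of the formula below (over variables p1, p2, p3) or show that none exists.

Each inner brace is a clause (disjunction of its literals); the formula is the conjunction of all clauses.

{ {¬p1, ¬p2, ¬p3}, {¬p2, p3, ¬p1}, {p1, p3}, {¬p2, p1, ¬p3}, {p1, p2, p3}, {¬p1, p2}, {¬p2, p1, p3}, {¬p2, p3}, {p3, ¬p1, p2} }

Try p1 = False.
(p3) alone gives p3 = True.
(¬p2) alone gives p2 = False.
This assignment satisfies each clause.

p1=False,  p2=False,  p3=True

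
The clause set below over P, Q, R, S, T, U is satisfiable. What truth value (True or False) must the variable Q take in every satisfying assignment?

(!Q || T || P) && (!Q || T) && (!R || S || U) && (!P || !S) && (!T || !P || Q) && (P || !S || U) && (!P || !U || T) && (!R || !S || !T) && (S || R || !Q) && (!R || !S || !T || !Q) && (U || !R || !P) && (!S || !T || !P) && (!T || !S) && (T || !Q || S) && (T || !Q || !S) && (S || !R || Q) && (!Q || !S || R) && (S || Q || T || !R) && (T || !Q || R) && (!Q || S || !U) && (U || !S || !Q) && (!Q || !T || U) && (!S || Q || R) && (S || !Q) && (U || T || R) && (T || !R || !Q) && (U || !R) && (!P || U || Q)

False

Suppose Q = true.
From the singleton clause (T), T = true.
From the singleton clause (!S), S = false.
But (S) is also a unit clause — contradiction.
So every satisfying assignment has Q = False.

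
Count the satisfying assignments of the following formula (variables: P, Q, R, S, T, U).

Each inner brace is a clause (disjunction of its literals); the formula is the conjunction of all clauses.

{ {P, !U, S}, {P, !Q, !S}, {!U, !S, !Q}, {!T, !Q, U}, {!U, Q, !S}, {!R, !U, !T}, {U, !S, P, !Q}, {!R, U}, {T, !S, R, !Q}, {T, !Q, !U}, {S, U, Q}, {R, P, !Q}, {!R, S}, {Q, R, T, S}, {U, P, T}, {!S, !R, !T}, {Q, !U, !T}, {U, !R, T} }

There are 2^6 = 64 truth assignments over (P, Q, R, S, T, U).
Split on T. With T = true, the clauses containing T are satisfied and !T drops from the rest; 3 of the 2^5 = 32 assignments to the other variables satisfy what remains.
With T = false, by the same count on the reduced clause set, 2 assignments work.
Total: 3 + 2 = 5.

5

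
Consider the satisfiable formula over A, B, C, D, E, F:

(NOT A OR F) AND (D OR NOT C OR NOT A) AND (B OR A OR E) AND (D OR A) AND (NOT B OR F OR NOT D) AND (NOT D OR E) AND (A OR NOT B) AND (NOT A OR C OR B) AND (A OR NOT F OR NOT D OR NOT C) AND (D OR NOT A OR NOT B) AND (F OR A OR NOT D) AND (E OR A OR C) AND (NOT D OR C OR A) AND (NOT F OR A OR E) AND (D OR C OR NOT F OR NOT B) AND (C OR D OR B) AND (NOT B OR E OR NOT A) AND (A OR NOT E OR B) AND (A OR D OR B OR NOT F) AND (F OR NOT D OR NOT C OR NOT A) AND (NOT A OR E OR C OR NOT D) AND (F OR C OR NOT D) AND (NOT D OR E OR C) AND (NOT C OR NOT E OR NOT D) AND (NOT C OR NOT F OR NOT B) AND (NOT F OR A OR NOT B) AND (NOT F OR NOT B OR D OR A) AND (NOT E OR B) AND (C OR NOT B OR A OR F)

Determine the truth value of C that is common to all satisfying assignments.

False

Suppose C = true.
Suppose A = false.
The clause (D) is unit, so D = true.
The clause (E) is unit, so E = true.
But (NOT E) is also a unit clause — contradiction.
That branch fails; take A = true instead.
The clause (F) is unit, so F = true.
The clause (D) is unit, so D = true.
The clause (E) is unit, so E = true.
But (NOT E) is also a unit clause — contradiction.
Both values of A lead to a conflict.
So every satisfying assignment has C = False.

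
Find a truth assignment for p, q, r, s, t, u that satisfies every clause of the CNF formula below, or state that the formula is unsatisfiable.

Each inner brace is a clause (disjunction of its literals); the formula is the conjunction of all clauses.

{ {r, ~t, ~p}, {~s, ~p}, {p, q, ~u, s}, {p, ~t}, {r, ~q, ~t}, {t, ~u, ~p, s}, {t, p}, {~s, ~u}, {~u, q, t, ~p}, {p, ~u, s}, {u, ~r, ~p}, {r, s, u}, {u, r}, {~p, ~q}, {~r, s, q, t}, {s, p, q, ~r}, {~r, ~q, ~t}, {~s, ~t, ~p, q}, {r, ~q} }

p=1, q=0, r=1, s=0, t=1, u=1

Try s = 0.
Try p = 1.
From the singleton clause (~q), q = 0.
Try r = 1.
From the singleton clause (u), u = 1.
From the singleton clause (t), t = 1.
All clauses are satisfied.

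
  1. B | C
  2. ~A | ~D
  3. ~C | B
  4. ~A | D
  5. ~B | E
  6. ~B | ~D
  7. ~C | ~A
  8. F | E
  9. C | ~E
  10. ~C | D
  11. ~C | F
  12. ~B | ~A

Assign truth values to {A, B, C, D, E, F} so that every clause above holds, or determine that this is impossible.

UNSATISFIABLE

Try B = 1.
Unit clause (E) forces E = 1.
Unit clause (~D) forces D = 0.
Unit clause (~A) forces A = 0.
Unit clause (C) forces C = 1.
But (~C) is also a unit clause — contradiction.
So B must be the other value — set B = 0.
Unit clause (C) forces C = 1.
But (~C) is also a unit clause — contradiction.
Neither B = 1 nor B = 0 works.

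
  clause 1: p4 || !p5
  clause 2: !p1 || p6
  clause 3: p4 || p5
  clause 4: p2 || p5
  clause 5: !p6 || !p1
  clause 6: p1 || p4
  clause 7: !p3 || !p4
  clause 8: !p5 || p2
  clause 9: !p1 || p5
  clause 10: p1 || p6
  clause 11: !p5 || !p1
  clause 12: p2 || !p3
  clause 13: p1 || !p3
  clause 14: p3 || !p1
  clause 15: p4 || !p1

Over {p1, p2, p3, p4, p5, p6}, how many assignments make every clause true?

2

There are 2^6 = 64 truth assignments over (p1, p2, p3, p4, p5, p6).
Split on p1. With p1 = true, the clauses containing p1 are satisfied and !p1 drops from the rest; 0 of the 2^5 = 32 assignments to the other variables satisfy what remains.
With p1 = false, by the same count on the reduced clause set, 2 assignments work.
Total: 0 + 2 = 2.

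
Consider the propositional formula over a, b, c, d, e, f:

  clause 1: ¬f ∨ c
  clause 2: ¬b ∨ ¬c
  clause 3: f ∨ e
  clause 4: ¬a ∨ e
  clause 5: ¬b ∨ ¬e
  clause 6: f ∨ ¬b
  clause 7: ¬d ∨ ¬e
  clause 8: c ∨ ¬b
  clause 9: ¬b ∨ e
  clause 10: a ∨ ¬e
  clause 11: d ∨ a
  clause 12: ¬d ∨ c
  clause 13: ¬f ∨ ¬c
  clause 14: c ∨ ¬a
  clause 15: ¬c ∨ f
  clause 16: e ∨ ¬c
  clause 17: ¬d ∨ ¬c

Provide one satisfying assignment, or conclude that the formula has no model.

Try f = False.
From the singleton clause (e), e = True.
From the singleton clause (¬b), b = False.
From the singleton clause (¬d), d = False.
From the singleton clause (a), a = True.
From the singleton clause (c), c = True.
Now (¬c) is unsatisfied and unit — conflict.
Undo f and try f = True.
From the singleton clause (c), c = True.
Now (¬c) is unsatisfied and unit — conflict.
Both values of f lead to a conflict.

UNSATISFIABLE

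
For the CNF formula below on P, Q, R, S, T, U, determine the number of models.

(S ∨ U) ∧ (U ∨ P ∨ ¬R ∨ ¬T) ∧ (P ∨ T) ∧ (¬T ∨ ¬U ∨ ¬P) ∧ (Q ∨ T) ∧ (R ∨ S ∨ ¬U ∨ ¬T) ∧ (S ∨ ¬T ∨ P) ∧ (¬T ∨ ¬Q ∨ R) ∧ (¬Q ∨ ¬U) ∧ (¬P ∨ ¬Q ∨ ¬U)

There are 2^6 = 64 truth assignments over (P, Q, R, S, T, U).
Split on P. With P = True, the clauses containing P are satisfied and ¬P drops from the rest; 5 of the 2^5 = 32 assignments to the other variables satisfy what remains.
With P = False, by the same count on the reduced clause set, 3 assignments work.
(One model: P=F, Q=F, R=F, S=T, T=T, U=F.)
Total: 5 + 3 = 8.

8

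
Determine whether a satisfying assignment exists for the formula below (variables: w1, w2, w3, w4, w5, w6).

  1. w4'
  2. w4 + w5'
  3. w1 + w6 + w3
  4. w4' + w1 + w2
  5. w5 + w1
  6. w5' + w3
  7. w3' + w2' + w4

From the singleton clause (w4'), w4 = 0.
From the singleton clause (w5'), w5 = 0.
From the singleton clause (w1), w1 = 1.
Case w3 = 0:
No clause remains; w2, w6 are free.
A satisfying assignment: w1=1,  w2=0,  w3=0,  w4=0,  w5=0,  w6=0.

Yes, satisfiable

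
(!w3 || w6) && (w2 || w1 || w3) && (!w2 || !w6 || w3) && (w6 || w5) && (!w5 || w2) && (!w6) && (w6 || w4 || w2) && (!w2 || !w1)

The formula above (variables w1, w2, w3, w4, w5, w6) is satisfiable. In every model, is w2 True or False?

True

Suppose w2 = false.
From the singleton clause (!w5), w5 = false.
From the singleton clause (w6), w6 = true.
That conflicts with the unit clause (!w6).
So every satisfying assignment has w2 = True.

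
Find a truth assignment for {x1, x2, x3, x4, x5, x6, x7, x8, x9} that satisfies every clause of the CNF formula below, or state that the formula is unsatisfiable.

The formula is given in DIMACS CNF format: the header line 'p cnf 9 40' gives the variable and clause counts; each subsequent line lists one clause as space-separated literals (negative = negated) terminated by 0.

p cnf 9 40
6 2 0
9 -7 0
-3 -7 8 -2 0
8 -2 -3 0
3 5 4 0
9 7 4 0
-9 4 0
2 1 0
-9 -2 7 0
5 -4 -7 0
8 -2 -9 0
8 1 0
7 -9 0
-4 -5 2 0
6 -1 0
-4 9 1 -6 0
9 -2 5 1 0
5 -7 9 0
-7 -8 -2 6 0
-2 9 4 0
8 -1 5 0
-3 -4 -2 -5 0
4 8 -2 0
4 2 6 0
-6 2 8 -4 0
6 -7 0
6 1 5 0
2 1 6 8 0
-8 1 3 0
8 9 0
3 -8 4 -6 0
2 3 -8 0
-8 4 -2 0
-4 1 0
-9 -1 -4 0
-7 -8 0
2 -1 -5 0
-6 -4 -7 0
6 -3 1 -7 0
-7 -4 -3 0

x1: True; x2: False; x3: True; x4: True; x5: False; x6: True; x7: False; x8: True; x9: False

Suppose x6 = True.
Suppose x9 = False.
(¬x7) alone gives x7 = False.
(x4) alone gives x4 = True.
(x1) alone gives x1 = True.
(x8) alone gives x8 = True.
Suppose x5 = False.
Suppose x2 = False.
(x3) alone gives x3 = True.
Every clause now holds.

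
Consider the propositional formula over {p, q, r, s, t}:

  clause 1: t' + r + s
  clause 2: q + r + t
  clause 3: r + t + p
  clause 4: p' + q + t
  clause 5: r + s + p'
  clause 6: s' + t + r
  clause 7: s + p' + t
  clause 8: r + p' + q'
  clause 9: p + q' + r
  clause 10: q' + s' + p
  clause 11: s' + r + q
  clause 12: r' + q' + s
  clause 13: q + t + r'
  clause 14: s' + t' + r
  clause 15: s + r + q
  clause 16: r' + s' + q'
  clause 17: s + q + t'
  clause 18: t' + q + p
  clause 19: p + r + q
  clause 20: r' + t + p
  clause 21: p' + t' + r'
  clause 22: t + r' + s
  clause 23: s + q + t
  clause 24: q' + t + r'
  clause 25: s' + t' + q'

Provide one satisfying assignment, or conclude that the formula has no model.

UNSATISFIABLE

Branch on t: set t = 0.
Branch on q: set q = 1.
(r') alone gives r = 0.
(p) alone gives p = 1.
That conflicts with the unit clause (p').
Backtrack on q: now try q = 0.
(r) alone gives r = 1.
That conflicts with the unit clause (r').
Both values of q lead to a conflict.
Backtrack on t: now try t = 1.
Branch on r: set r = 1.
(p') alone gives p = 0.
(q) alone gives q = 1.
(s') alone gives s = 0.
That conflicts with the unit clause (s).
Backtrack on r: now try r = 0.
(s) alone gives s = 1.
That conflicts with the unit clause (s').
Both values of r lead to a conflict.
Both values of t lead to a conflict.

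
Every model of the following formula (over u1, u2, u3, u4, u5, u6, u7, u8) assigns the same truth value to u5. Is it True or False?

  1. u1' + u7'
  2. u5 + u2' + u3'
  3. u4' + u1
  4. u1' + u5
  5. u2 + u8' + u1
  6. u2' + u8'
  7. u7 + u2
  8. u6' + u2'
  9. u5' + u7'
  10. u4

True

Suppose u5 = 0.
Unit clause (u1') forces u1 = 0.
Unit clause (u4') forces u4 = 0.
That conflicts with the unit clause (u4).
So every satisfying assignment has u5 = True.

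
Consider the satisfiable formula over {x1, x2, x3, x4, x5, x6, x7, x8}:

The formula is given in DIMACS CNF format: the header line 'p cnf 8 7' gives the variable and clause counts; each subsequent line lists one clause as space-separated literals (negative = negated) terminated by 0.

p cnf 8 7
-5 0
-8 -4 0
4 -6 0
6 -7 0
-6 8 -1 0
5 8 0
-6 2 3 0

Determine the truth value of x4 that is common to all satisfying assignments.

Suppose x4 = True.
The clause (¬x5) is unit, so x5 = False.
The clause (¬x8) is unit, so x8 = False.
But (x8) is also a unit clause — contradiction.
So every satisfying assignment has x4 = False.

False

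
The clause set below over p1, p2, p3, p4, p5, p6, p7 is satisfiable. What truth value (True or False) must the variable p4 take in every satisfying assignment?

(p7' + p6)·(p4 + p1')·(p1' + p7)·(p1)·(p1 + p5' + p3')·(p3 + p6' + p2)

True

Suppose p4 = 0.
The clause (p1') is unit, so p1 = 0.
But (p1) is also a unit clause — contradiction.
So every satisfying assignment has p4 = True.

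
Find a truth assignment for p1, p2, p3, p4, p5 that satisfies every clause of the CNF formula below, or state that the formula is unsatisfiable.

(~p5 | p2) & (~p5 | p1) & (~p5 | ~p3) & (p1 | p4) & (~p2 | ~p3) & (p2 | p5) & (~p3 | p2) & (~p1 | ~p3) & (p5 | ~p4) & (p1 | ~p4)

p1=1; p2=1; p3=0; p4=1; p5=1

Branch on p5: set p5 = 1.
Unit clause (p2) forces p2 = 1.
Unit clause (p1) forces p1 = 1.
Unit clause (~p3) forces p3 = 0.
All clauses hold; p4 can take either value.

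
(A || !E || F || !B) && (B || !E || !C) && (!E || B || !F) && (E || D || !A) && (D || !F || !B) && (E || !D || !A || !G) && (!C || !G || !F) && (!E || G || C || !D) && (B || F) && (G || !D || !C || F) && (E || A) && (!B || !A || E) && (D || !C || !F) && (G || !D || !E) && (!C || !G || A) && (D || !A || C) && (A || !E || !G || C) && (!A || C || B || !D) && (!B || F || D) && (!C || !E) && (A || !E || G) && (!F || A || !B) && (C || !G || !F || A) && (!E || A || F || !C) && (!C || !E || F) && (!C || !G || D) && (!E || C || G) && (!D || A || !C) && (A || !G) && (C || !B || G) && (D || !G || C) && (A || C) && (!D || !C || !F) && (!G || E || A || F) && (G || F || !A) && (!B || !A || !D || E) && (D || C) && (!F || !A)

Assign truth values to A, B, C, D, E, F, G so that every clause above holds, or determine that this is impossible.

Case B = true:
Case D = true:
Case E = true:
From the singleton clause (G), G = true.
From the singleton clause (!C), C = false.
From the singleton clause (A), A = true.
From the singleton clause (!F), F = false.
This assignment satisfies each clause.

A=true,  B=true,  C=false,  D=true,  E=true,  F=false,  G=true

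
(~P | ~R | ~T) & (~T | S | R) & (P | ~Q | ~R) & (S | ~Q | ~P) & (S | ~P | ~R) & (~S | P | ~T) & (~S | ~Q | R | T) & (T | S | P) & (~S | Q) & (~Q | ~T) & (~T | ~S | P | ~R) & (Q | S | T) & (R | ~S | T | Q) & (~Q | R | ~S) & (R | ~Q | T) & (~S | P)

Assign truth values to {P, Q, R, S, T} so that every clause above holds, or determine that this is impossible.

Try S = 0.
Try T = 1.
Unit clause (R) forces R = 1.
Unit clause (~P) forces P = 0.
Unit clause (~Q) forces Q = 0.
This assignment satisfies each clause.

P=0; Q=0; R=1; S=0; T=1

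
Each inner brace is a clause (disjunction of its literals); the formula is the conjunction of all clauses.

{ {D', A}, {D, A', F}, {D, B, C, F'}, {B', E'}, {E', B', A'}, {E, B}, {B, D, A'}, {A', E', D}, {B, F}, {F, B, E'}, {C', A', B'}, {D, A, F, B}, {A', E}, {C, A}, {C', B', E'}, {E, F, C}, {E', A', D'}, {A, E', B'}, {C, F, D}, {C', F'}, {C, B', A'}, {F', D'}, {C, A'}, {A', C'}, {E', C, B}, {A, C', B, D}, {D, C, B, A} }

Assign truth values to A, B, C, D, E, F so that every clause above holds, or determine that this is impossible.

A: 0,  B: 1,  C: 1,  D: 0,  E: 0,  F: 0

Try D = 0.
Try A = 0.
From the singleton clause (C), C = 1.
From the singleton clause (F'), F = 0.
From the singleton clause (B), B = 1.
From the singleton clause (E'), E = 0.
Every clause now holds.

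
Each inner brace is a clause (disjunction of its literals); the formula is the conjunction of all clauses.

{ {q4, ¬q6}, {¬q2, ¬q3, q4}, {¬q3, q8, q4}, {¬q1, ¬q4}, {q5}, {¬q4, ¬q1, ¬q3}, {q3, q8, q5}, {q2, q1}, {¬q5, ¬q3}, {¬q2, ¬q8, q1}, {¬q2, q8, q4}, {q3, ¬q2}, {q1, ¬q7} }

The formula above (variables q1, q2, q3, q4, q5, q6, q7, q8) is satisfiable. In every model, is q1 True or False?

Suppose q1 = False.
The clause (q5) is unit, so q5 = True.
The clause (q2) is unit, so q2 = True.
The clause (¬q3) is unit, so q3 = False.
But (q3) is also a unit clause — contradiction.
So every satisfying assignment has q1 = True.

True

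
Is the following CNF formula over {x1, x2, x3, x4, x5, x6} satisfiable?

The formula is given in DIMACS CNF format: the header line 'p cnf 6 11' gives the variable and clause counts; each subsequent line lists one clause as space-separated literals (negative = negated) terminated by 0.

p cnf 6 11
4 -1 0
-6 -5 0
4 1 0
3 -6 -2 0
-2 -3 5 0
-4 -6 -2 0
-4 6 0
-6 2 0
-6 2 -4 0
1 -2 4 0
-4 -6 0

No, unsatisfiable

Branch on x4: set x4 = True.
From the singleton clause (x6), x6 = True.
But (¬x6) is also a unit clause — contradiction.
Undo x4 and try x4 = False.
From the singleton clause (¬x1), x1 = False.
But (x1) is also a unit clause — contradiction.
Neither x4 = True nor x4 = False works.
No assignment satisfies every clause.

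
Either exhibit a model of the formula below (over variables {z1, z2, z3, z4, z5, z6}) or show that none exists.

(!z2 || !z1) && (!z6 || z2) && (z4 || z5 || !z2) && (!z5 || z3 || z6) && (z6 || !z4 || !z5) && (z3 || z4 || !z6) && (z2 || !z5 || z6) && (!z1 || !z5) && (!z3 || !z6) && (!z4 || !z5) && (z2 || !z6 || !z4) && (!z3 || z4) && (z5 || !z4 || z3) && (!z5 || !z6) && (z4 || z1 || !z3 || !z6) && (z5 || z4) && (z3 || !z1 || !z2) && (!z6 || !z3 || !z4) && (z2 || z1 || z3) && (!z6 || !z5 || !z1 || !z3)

z1 ↦ true,  z2 ↦ false,  z3 ↦ true,  z4 ↦ true,  z5 ↦ false,  z6 ↦ false

Branch on z2: set z2 = false.
The clause (!z6) is unit, so z6 = false.
The clause (!z5) is unit, so z5 = false.
The clause (z4) is unit, so z4 = true.
The clause (z3) is unit, so z3 = true.
All clauses hold; z1 can take either value.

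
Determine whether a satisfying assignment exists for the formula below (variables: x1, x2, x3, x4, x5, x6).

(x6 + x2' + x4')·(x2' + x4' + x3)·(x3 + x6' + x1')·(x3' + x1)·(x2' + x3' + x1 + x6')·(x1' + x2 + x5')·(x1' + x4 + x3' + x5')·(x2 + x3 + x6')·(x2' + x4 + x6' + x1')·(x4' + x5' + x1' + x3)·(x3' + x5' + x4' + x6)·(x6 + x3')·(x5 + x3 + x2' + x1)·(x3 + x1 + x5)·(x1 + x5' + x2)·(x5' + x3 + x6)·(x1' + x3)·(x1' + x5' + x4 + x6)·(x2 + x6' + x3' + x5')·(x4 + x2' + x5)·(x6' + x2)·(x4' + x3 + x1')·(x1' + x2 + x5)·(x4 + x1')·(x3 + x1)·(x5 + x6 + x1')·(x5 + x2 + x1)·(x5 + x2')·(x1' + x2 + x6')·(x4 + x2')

Try x3 = 1.
The clause (x1) is unit, so x1 = 1.
The clause (x6) is unit, so x6 = 1.
The clause (x2) is unit, so x2 = 1.
The clause (x4) is unit, so x4 = 1.
The clause (x5) is unit, so x5 = 1.
This assignment satisfies each clause.
A satisfying assignment: x1 ↦ 1,  x2 ↦ 1,  x3 ↦ 1,  x4 ↦ 1,  x5 ↦ 1,  x6 ↦ 1.

Satisfiable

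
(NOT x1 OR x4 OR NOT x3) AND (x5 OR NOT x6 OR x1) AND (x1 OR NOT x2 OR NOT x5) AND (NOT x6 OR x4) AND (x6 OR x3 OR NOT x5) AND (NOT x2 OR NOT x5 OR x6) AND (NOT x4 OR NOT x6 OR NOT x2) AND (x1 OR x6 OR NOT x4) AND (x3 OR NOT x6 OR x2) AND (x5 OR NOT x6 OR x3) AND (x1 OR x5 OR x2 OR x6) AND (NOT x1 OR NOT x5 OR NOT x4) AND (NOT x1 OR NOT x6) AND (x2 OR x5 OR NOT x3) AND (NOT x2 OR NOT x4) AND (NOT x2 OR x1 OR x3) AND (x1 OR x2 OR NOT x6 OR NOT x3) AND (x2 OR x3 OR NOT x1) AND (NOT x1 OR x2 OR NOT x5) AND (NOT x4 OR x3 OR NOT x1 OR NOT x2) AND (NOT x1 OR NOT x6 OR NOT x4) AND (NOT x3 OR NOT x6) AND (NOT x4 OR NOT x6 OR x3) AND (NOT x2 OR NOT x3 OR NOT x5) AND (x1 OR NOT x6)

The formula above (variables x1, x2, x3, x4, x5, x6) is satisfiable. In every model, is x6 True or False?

Suppose x6 = true.
(x4) alone gives x4 = true.
(NOT x2) alone gives x2 = false.
(x3) alone gives x3 = true.
That conflicts with the unit clause (NOT x3).
So every satisfying assignment has x6 = False.

False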